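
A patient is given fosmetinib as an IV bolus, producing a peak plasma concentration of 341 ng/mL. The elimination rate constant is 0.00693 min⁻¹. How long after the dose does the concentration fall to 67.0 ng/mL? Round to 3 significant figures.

235 minutes

C(t) = C₀ e^(−kt)  ⇒  t = ln(C₀/C) / k
t = ln(341/67.0) / 0.006930 = 1.627 / 0.006930 ≈ 235 minutes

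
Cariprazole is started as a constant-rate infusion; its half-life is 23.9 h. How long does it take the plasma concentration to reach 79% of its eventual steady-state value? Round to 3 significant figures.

53.8 hours

k = ln 2 / 23.9 = 0.02900 h⁻¹
f = 1 − e^(−kt)  ⇒  t = −ln(1 − f) / k
t = −ln(1 − 0.79) / 0.02900 = 1.561 / 0.02900 ≈ 53.8 hours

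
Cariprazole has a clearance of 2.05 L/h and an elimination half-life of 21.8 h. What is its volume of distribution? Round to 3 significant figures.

k = ln 2 / t½ = ln 2 / 21.8 = 0.03180 h⁻¹
V = CL / k = 2.05 / 0.03180 ≈ 64.5 L

64.5 L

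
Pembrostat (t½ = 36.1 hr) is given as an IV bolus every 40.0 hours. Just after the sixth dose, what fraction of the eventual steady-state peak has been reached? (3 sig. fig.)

0.990

k = ln 2 / 36.1 = 0.01920 hr⁻¹
f_n = 1 − e^(−nkτ) = 1 − e^(−6 × 0.01920 × 40.0) = 1 − e^(−4.608) = 1 − 0.009970 ≈ 0.990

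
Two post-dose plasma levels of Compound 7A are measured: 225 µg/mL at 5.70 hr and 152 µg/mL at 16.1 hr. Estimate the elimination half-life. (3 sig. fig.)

18.4 hours

k = ln(C₁/C₂) / (t₂ − t₁) = ln(225/152) / (16.1 − 5.70)
  = 0.3922 / 10.40 = 0.03771 hr⁻¹
t½ = ln 2 / k = ln 2 / 0.03771 ≈ 18.4 hours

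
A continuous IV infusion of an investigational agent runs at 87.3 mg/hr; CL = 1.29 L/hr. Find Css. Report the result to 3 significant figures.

Css = infusion rate / CL = 87.3 / 1.29 ≈ 67.7 mg/L

67.7 mg/L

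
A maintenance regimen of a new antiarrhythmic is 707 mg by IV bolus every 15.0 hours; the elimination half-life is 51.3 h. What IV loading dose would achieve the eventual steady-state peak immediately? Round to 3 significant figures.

3850 mg

k = ln 2 / 51.3 = 0.01351 h⁻¹
Accumulation ratio R = 1 / (1 − e^(−kτ)) = 1 / (1 − e^(−0.01351×15.0)) = 1 / (1 − 0.8165) = 5.451
Loading dose = maintenance dose × R = 707 × 5.451 ≈ 3850 mg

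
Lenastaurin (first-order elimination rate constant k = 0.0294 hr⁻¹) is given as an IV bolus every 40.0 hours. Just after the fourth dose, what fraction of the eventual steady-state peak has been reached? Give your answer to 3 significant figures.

0.991

f_n = 1 − e^(−nkτ) = 1 − e^(−4 × 0.02940 × 40.0) = 1 − e^(−4.704) = 1 − 0.009059 ≈ 0.991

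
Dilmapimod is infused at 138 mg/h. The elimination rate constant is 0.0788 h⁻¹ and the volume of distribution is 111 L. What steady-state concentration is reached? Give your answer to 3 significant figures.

CL = k · V = 0.0788 × 111 = 8.747 L/h
Css = rate / CL = 138 / 8.747 ≈ 15.8 µg/mL

15.8 µg/mL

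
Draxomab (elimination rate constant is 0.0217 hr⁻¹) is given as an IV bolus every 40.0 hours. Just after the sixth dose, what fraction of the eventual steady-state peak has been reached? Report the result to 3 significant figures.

0.995

f_n = 1 − e^(−nkτ) = 1 − e^(−6 × 0.02170 × 40.0) = 1 − e^(−5.208) = 1 − 0.005473 ≈ 0.995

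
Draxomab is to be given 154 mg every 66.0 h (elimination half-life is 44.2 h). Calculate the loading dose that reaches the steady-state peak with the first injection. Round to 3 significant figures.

k = ln 2 / 44.2 = 0.01568 h⁻¹
Accumulation ratio R = 1 / (1 − e^(−kτ)) = 1 / (1 − e^(−0.01568×66.0)) = 1 / (1 − 0.3552) = 1.551
Loading dose = maintenance dose × R = 154 × 1.551 ≈ 239 mg

239 mg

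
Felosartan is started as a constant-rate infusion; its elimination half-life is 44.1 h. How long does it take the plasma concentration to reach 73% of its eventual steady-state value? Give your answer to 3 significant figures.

83.3 hours

k = ln 2 / 44.1 = 0.01572 h⁻¹
f = 1 − e^(−kt)  ⇒  t = −ln(1 − f) / k
t = −ln(1 − 0.73) / 0.01572 = 1.309 / 0.01572 ≈ 83.3 hours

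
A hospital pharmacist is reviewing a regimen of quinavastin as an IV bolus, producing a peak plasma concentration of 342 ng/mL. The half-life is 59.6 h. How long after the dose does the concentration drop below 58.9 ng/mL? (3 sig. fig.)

151 hours

k = ln 2 / 59.6 = 0.01163 h⁻¹
C(t) = C₀ e^(−kt)  ⇒  t = ln(C₀/C) / k
t = ln(342/58.9) / 0.01163 = 1.759 / 0.01163 ≈ 151 hours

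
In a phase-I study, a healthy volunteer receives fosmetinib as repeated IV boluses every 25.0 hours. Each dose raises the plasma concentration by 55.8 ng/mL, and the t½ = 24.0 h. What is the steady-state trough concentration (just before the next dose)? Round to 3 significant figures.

52.7 ng/mL

k = ln 2 / 24.0 = 0.02888 h⁻¹
Fraction remaining after one interval: e^(−kτ) = e^(−0.02888 × 25.0) = 0.4858
R = 1 / (1 − 0.4858) = 1.945
Css,max = 55.8 × 1.945 = 108.5 ng/mL
Css,min = Css,max × e^(−kτ) = 108.5 × 0.4858 ≈ 52.7 ng/mL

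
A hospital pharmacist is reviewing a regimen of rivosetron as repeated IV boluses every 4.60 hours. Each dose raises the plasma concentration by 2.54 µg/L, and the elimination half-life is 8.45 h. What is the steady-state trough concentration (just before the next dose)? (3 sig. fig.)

5.54 µg/L

k = ln 2 / 8.45 = 0.08203 h⁻¹
Fraction remaining after one interval: e^(−kτ) = e^(−0.08203 × 4.60) = 0.6857
R = 1 / (1 − 0.6857) = 3.182
Css,max = 2.54 × 3.182 = 8.081 µg/L
Css,min = Css,max × e^(−kτ) = 8.081 × 0.6857 ≈ 5.54 µg/L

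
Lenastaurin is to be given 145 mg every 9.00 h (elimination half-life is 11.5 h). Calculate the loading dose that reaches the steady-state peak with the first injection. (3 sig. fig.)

k = ln 2 / 11.5 = 0.06027 h⁻¹
Accumulation ratio R = 1 / (1 − e^(−kτ)) = 1 / (1 − e^(−0.06027×9.00)) = 1 / (1 − 0.5813) = 2.388
Loading dose = maintenance dose × R = 145 × 2.388 ≈ 346 mg

346 mg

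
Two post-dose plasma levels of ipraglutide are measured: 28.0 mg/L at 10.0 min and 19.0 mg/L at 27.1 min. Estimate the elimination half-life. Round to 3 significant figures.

30.6 minutes

k = ln(C₁/C₂) / (t₂ − t₁) = ln(28.0/19.0) / (27.1 − 10.0)
  = 0.3878 / 17.10 = 0.02268 min⁻¹
t½ = ln 2 / k = ln 2 / 0.02268 ≈ 30.6 minutes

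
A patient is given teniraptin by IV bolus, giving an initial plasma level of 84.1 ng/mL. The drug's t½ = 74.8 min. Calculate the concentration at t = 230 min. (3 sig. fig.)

k = ln 2 / 74.8 = 0.009267 min⁻¹
C(t) = C₀ e^(−kt) = 84.1 × e^(−0.009267 × 230) = 84.1 × e^(−2.131) = 84.1 × 0.1187 ≈ 9.98 ng/mL

9.98 ng/mL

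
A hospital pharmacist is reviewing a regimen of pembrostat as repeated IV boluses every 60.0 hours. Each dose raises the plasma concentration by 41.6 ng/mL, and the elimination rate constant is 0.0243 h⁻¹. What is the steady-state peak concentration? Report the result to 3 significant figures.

Fraction remaining after one interval: e^(−kτ) = e^(−0.02430 × 60.0) = 0.2327
R = 1 / (1 − 0.2327) = 1.303
Css,max = 41.6 × 1.303 ≈ 54.2 ng/mL

54.2 ng/mL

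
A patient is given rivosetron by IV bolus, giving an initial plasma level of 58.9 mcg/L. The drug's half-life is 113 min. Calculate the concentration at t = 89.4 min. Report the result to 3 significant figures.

34.0 mcg/L

k = ln 2 / 113 = 0.006134 min⁻¹
89.4 min is 0.7912 half-lives, so C = 58.9 × (1/2)^0.7912 = 58.9 × 0.5779 ≈ 34.0 mcg/L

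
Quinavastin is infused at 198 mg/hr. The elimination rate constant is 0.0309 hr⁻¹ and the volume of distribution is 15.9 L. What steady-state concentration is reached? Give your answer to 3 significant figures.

403 µg/mL

CL = k · V = 0.0309 × 15.9 = 0.4913 L/hr
Css = rate / CL = 198 / 0.4913 ≈ 403 µg/mL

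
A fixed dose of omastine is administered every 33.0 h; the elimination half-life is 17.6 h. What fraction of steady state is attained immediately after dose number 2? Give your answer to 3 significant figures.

k = ln 2 / 17.6 = 0.03938 h⁻¹
f_n = 1 − e^(−nkτ) = 1 − e^(−2 × 0.03938 × 33.0) = 1 − e^(−2.599) = 1 − 0.07433 ≈ 0.926

0.926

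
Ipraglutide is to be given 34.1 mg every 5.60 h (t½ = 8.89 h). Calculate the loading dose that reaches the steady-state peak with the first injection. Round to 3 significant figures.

k = ln 2 / 8.89 = 0.07797 h⁻¹
Accumulation ratio R = 1 / (1 − e^(−kτ)) = 1 / (1 − e^(−0.07797×5.60)) = 1 / (1 − 0.6462) = 2.827
Loading dose = maintenance dose × R = 34.1 × 2.827 ≈ 96.4 mg

96.4 mg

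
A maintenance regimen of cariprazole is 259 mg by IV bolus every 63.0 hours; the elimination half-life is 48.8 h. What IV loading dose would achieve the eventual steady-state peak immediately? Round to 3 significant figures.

438 mg

k = ln 2 / 48.8 = 0.01420 h⁻¹
Accumulation ratio R = 1 / (1 − e^(−kτ)) = 1 / (1 − e^(−0.01420×63.0)) = 1 / (1 − 0.4087) = 1.691
Loading dose = maintenance dose × R = 259 × 1.691 ≈ 438 mg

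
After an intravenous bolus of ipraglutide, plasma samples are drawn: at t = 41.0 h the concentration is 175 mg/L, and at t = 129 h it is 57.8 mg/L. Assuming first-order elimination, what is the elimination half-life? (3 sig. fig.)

k = ln(C₁/C₂) / (t₂ − t₁) = ln(175/57.8) / (129 − 41.0)
  = 1.108 / 88.00 = 0.01259 h⁻¹
t½ = ln 2 / k = ln 2 / 0.01259 ≈ 55.1 hours

55.1 hours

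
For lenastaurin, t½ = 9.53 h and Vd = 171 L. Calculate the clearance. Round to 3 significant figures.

12.4 L/h

k = ln 2 / t½ = ln 2 / 9.53 = 0.07273 h⁻¹
CL = k · V = 0.07273 × 171 ≈ 12.4 L/h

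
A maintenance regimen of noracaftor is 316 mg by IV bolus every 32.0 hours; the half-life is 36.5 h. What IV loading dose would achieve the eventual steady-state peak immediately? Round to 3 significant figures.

k = ln 2 / 36.5 = 0.01899 h⁻¹
Accumulation ratio R = 1 / (1 − e^(−kτ)) = 1 / (1 − e^(−0.01899×32.0)) = 1 / (1 − 0.5446) = 2.196
Loading dose = maintenance dose × R = 316 × 2.196 ≈ 694 mg

694 mg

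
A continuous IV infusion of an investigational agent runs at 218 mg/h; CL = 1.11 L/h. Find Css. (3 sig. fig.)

196 µg/mL

Css = infusion rate / CL = 218 / 1.11 ≈ 196 µg/mL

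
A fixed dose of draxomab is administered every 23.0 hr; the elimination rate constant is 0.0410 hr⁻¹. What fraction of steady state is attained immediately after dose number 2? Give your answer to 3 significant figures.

f_n = 1 − e^(−nkτ) = 1 − e^(−2 × 0.04100 × 23.0) = 1 − e^(−1.886) = 1 − 0.1517 ≈ 0.848

0.848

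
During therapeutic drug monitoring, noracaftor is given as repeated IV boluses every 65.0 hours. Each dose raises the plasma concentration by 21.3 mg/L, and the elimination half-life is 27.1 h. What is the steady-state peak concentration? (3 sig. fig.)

k = ln 2 / 27.1 = 0.02558 h⁻¹
Fraction remaining after one interval: e^(−kτ) = e^(−0.02558 × 65.0) = 0.1897
R = 1 / (1 − 0.1897) = 1.234
Css,max = 21.3 × 1.234 ≈ 26.3 mg/L

26.3 mg/L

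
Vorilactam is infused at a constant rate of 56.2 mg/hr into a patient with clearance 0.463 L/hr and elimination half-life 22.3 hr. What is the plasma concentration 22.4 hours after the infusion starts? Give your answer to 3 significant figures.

60.9 mg/L

Css = rate / CL = 56.2 / 0.463 = 121.4 mg/L
k = ln 2 / 22.3 = 0.03108 hr⁻¹
C(t) = Css (1 − e^(−kt)) = 121.4 × (1 − e^(−0.6963)) = 121.4 × 0.5016 ≈ 60.9 mg/L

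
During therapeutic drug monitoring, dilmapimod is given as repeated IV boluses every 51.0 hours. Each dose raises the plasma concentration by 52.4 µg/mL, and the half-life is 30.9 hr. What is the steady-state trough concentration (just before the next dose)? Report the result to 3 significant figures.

k = ln 2 / 30.9 = 0.02243 hr⁻¹
Fraction remaining after one interval: e^(−kτ) = e^(−0.02243 × 51.0) = 0.3185
R = 1 / (1 − 0.3185) = 1.467
Css,max = 52.4 × 1.467 = 76.89 µg/mL
Css,min = Css,max × e^(−kτ) = 76.89 × 0.3185 ≈ 24.5 µg/mL

24.5 µg/mL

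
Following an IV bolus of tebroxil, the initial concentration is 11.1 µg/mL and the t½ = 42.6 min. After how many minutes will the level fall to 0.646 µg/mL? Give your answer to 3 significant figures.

k = ln 2 / 42.6 = 0.01627 min⁻¹
C(t) = C₀ e^(−kt)  ⇒  t = ln(C₀/C) / k
t = ln(11.1/0.646) / 0.01627 = 2.844 / 0.01627 ≈ 175 minutes

175 minutes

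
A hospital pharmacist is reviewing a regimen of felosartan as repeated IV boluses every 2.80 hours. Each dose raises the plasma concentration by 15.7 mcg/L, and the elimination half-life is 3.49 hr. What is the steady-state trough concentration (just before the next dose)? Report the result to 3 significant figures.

21.1 mcg/L

k = ln 2 / 3.49 = 0.1986 hr⁻¹
Fraction remaining after one interval: e^(−kτ) = e^(−0.1986 × 2.80) = 0.5734
R = 1 / (1 − 0.5734) = 2.344
Css,max = 15.7 × 2.344 = 36.81 mcg/L
Css,min = Css,max × e^(−kτ) = 36.81 × 0.5734 ≈ 21.1 mcg/L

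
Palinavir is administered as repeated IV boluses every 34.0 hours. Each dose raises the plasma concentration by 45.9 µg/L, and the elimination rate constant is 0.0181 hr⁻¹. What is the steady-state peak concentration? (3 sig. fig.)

99.9 µg/L

Fraction remaining after one interval: e^(−kτ) = e^(−0.01810 × 34.0) = 0.5404
R = 1 / (1 − 0.5404) = 2.176
Css,max = 45.9 × 2.176 ≈ 99.9 µg/L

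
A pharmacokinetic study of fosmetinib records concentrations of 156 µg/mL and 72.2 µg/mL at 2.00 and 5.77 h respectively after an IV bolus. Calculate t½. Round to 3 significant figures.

3.39 hours

k = ln(C₁/C₂) / (t₂ − t₁) = ln(156/72.2) / (5.77 − 2.00)
  = 0.7704 / 3.770 = 0.2044 h⁻¹
t½ = ln 2 / k = ln 2 / 0.2044 ≈ 3.39 hours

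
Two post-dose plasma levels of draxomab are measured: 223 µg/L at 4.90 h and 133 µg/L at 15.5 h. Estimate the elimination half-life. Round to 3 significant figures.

k = ln(C₁/C₂) / (t₂ − t₁) = ln(223/133) / (15.5 − 4.90)
  = 0.5168 / 10.60 = 0.04876 h⁻¹
t½ = ln 2 / k = ln 2 / 0.04876 ≈ 14.2 hours

14.2 hours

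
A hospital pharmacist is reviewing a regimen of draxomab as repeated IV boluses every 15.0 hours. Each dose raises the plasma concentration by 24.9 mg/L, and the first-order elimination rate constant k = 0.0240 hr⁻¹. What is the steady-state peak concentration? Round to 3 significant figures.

82.4 mg/L

Fraction remaining after one interval: e^(−kτ) = e^(−0.02400 × 15.0) = 0.6977
R = 1 / (1 − 0.6977) = 3.308
Css,max = 24.9 × 3.308 ≈ 82.4 mg/L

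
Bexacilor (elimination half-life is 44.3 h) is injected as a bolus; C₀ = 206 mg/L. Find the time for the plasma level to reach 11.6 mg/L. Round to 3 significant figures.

184 hours

k = ln 2 / 44.3 = 0.01565 h⁻¹
C(t) = C₀ e^(−kt)  ⇒  t = ln(C₀/C) / k
t = ln(206/11.6) / 0.01565 = 2.877 / 0.01565 ≈ 184 hours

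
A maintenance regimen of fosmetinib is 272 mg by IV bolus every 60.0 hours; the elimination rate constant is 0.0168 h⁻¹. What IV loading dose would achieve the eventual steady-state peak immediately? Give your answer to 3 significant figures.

428 mg

Accumulation ratio R = 1 / (1 − e^(−kτ)) = 1 / (1 − e^(−0.01680×60.0)) = 1 / (1 − 0.3649) = 1.575
Loading dose = maintenance dose × R = 272 × 1.575 ≈ 428 mg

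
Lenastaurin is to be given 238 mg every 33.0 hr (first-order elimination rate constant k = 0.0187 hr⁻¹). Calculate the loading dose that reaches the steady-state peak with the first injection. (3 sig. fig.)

517 mg

Accumulation ratio R = 1 / (1 − e^(−kτ)) = 1 / (1 − e^(−0.01870×33.0)) = 1 / (1 − 0.5395) = 2.172
Loading dose = maintenance dose × R = 238 × 2.172 ≈ 517 mg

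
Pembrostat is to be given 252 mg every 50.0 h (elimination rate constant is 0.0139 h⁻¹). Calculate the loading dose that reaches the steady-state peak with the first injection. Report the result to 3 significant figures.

503 mg

Accumulation ratio R = 1 / (1 − e^(−kτ)) = 1 / (1 − e^(−0.01390×50.0)) = 1 / (1 − 0.4991) = 1.996
Loading dose = maintenance dose × R = 252 × 1.996 ≈ 503 mg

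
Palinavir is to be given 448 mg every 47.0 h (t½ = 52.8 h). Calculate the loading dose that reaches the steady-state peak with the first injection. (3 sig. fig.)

973 mg

k = ln 2 / 52.8 = 0.01313 h⁻¹
Accumulation ratio R = 1 / (1 − e^(−kτ)) = 1 / (1 − e^(−0.01313×47.0)) = 1 / (1 − 0.5396) = 2.172
Loading dose = maintenance dose × R = 448 × 2.172 ≈ 973 mg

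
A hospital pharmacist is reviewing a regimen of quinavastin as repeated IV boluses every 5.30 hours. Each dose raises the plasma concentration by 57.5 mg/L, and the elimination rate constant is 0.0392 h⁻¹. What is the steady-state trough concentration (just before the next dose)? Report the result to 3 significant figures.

Fraction remaining after one interval: e^(−kτ) = e^(−0.03920 × 5.30) = 0.8124
R = 1 / (1 − 0.8124) = 5.331
Css,max = 57.5 × 5.331 = 306.5 mg/L
Css,min = Css,max × e^(−kτ) = 306.5 × 0.8124 ≈ 249 mg/L

249 mg/L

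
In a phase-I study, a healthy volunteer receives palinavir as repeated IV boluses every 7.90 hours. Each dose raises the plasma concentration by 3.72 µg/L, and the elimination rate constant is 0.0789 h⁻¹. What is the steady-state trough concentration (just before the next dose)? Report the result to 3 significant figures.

4.30 µg/L

Fraction remaining after one interval: e^(−kτ) = e^(−0.07890 × 7.90) = 0.5362
R = 1 / (1 − 0.5362) = 2.156
Css,max = 3.72 × 2.156 = 8.020 µg/L
Css,min = Css,max × e^(−kτ) = 8.020 × 0.5362 ≈ 4.30 µg/L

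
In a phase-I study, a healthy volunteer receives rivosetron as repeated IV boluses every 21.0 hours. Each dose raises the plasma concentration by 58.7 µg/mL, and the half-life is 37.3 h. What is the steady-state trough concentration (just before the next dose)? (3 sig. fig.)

k = ln 2 / 37.3 = 0.01858 h⁻¹
Fraction remaining after one interval: e^(−kτ) = e^(−0.01858 × 21.0) = 0.6769
R = 1 / (1 − 0.6769) = 3.095
Css,max = 58.7 × 3.095 = 181.7 µg/mL
Css,min = Css,max × e^(−kτ) = 181.7 × 0.6769 ≈ 123 µg/mL

123 µg/mL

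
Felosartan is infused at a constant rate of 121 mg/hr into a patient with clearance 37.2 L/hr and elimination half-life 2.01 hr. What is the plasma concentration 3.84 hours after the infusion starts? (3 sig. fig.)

Css = rate / CL = 121 / 37.2 = 3.253 µg/mL
k = ln 2 / 2.01 = 0.3448 hr⁻¹
C(t) = Css (1 − e^(−kt)) = 3.253 × (1 − e^(−1.324)) = 3.253 × 0.7340 ≈ 2.39 µg/mL

2.39 µg/mL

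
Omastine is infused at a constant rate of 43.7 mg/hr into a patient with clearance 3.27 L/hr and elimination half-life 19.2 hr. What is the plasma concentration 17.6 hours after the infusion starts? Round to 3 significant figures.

6.28 mg/L

Css = rate / CL = 43.7 / 3.27 = 13.36 mg/L
k = ln 2 / 19.2 = 0.03610 hr⁻¹
C(t) = Css (1 − e^(−kt)) = 13.36 × (1 − e^(−0.6354)) = 13.36 × 0.4703 ≈ 6.28 mg/L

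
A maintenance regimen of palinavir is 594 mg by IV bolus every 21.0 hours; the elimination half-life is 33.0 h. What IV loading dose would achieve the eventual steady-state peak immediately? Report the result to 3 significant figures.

1670 mg

k = ln 2 / 33.0 = 0.02100 h⁻¹
Accumulation ratio R = 1 / (1 − e^(−kτ)) = 1 / (1 − e^(−0.02100×21.0)) = 1 / (1 − 0.6433) = 2.804
Loading dose = maintenance dose × R = 594 × 2.804 ≈ 1670 mg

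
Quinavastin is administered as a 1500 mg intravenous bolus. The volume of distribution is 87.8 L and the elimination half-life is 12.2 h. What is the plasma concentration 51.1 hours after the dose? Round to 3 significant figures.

0.937 µg/mL

C₀ = dose / V = 1500 / 87.8 = 17.08 µg/mL
k = ln 2 / 12.2 = 0.05682 h⁻¹
C(t) = C₀ e^(−kt) = 17.08 × e^(−0.05682 × 51.1) = 17.08 × e^(−2.903) = 17.08 × 0.05484 ≈ 0.937 µg/mL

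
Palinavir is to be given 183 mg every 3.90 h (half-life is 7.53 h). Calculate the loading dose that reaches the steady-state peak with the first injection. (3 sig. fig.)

607 mg

k = ln 2 / 7.53 = 0.09205 h⁻¹
Accumulation ratio R = 1 / (1 − e^(−kτ)) = 1 / (1 − e^(−0.09205×3.90)) = 1 / (1 − 0.6984) = 3.315
Loading dose = maintenance dose × R = 183 × 3.315 ≈ 607 mg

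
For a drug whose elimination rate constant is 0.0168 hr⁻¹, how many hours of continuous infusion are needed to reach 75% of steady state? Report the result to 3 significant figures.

f = 1 − e^(−kt)  ⇒  t = −ln(1 − f) / k
t = −ln(1 − 0.75) / 0.01680 = 1.386 / 0.01680 ≈ 82.5 hours

82.5 hours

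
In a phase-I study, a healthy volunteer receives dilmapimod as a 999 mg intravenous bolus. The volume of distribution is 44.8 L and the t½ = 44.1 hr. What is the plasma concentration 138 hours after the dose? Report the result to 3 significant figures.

C₀ = dose / V = 999 / 44.8 = 22.30 µg/mL
k = ln 2 / 44.1 = 0.01572 hr⁻¹
C(t) = C₀ e^(−kt) = 22.30 × e^(−0.01572 × 138) = 22.30 × e^(−2.169) = 22.30 × 0.1143 ≈ 2.55 µg/mL

2.55 µg/mL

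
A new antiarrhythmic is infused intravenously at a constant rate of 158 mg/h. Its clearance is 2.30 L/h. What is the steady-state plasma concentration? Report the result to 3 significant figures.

Css = infusion rate / CL = 158 / 2.30 ≈ 68.7 mg/L

68.7 mg/L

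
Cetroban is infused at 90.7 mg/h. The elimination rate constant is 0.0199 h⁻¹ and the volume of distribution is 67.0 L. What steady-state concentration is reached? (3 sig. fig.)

68.0 µg/mL

CL = k · V = 0.0199 × 67.0 = 1.333 L/h
Css = rate / CL = 90.7 / 1.333 ≈ 68.0 µg/mL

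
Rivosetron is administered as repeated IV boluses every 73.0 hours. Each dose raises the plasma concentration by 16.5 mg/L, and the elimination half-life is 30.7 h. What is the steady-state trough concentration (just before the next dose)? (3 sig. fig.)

3.93 mg/L

k = ln 2 / 30.7 = 0.02258 h⁻¹
Fraction remaining after one interval: e^(−kτ) = e^(−0.02258 × 73.0) = 0.1924
R = 1 / (1 − 0.1924) = 1.238
Css,max = 16.5 × 1.238 = 20.43 mg/L
Css,min = Css,max × e^(−kτ) = 20.43 × 0.1924 ≈ 3.93 mg/L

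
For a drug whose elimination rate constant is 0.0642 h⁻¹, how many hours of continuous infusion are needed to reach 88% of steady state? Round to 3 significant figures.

33.0 hours

f = 1 − e^(−kt)  ⇒  t = −ln(1 − f) / k
t = −ln(1 − 0.88) / 0.06420 = 2.120 / 0.06420 ≈ 33.0 hours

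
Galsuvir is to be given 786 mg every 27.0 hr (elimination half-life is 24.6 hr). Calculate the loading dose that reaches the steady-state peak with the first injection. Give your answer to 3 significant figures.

k = ln 2 / 24.6 = 0.02818 hr⁻¹
Accumulation ratio R = 1 / (1 − e^(−kτ)) = 1 / (1 − e^(−0.02818×27.0)) = 1 / (1 − 0.4673) = 1.877
Loading dose = maintenance dose × R = 786 × 1.877 ≈ 1480 mg

1480 mg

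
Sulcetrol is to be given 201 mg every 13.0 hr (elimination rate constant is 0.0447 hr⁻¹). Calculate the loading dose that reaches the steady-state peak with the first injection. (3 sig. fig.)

Accumulation ratio R = 1 / (1 − e^(−kτ)) = 1 / (1 − e^(−0.04470×13.0)) = 1 / (1 − 0.5593) = 2.269
Loading dose = maintenance dose × R = 201 × 2.269 ≈ 456 mg

456 mg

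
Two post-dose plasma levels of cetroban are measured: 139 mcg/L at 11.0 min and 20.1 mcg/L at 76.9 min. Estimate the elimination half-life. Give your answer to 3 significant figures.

23.6 minutes

k = ln(C₁/C₂) / (t₂ − t₁) = ln(139/20.1) / (76.9 − 11.0)
  = 1.934 / 65.90 = 0.02934 min⁻¹
t½ = ln 2 / k = ln 2 / 0.02934 ≈ 23.6 minutes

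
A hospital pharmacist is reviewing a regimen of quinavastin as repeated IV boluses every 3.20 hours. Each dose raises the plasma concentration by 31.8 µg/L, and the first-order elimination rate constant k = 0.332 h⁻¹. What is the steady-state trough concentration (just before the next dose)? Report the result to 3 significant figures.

Fraction remaining after one interval: e^(−kτ) = e^(−0.3320 × 3.20) = 0.3456
R = 1 / (1 − 0.3456) = 1.528
Css,max = 31.8 × 1.528 = 48.60 µg/L
Css,min = Css,max × e^(−kτ) = 48.60 × 0.3456 ≈ 16.8 µg/L

16.8 µg/L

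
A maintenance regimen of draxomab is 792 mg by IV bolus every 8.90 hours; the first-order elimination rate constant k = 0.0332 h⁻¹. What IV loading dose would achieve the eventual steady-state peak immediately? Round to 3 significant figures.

Accumulation ratio R = 1 / (1 − e^(−kτ)) = 1 / (1 − e^(−0.03320×8.90)) = 1 / (1 − 0.7442) = 3.909
Loading dose = maintenance dose × R = 792 × 3.909 ≈ 3100 mg

3100 mg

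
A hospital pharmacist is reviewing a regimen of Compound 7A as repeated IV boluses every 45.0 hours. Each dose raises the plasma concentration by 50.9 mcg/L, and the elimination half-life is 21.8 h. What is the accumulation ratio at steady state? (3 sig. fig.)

1.31

k = ln 2 / 21.8 = 0.03180 h⁻¹
Fraction remaining after one interval: e^(−kτ) = e^(−0.03180 × 45.0) = 0.2391
R = 1 / (1 − 0.2391) = 1 / 0.7609 ≈ 1.31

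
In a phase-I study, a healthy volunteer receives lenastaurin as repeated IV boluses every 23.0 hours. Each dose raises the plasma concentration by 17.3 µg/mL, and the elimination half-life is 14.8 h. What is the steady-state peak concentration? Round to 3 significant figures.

26.2 µg/mL

k = ln 2 / 14.8 = 0.04683 h⁻¹
Fraction remaining after one interval: e^(−kτ) = e^(−0.04683 × 23.0) = 0.3406
R = 1 / (1 − 0.3406) = 1.516
Css,max = 17.3 × 1.516 ≈ 26.2 µg/mL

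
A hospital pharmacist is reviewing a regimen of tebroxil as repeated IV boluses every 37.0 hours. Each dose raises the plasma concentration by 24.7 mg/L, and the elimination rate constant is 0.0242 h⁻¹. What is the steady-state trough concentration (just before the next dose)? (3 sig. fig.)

17.1 mg/L

Fraction remaining after one interval: e^(−kτ) = e^(−0.02420 × 37.0) = 0.4084
R = 1 / (1 − 0.4084) = 1.690
Css,max = 24.7 × 1.690 = 41.75 mg/L
Css,min = Css,max × e^(−kτ) = 41.75 × 0.4084 ≈ 17.1 mg/L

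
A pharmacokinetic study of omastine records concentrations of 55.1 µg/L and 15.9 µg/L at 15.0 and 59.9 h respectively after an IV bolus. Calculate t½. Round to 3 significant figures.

k = ln(C₁/C₂) / (t₂ − t₁) = ln(55.1/15.9) / (59.9 − 15.0)
  = 1.243 / 44.90 = 0.02768 h⁻¹
t½ = ln 2 / k = ln 2 / 0.02768 ≈ 25.0 hours

25.0 hours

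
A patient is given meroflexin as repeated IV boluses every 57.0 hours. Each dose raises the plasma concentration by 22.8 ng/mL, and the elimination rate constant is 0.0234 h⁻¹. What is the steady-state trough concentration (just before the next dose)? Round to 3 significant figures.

Fraction remaining after one interval: e^(−kτ) = e^(−0.02340 × 57.0) = 0.2635
R = 1 / (1 − 0.2635) = 1.358
Css,max = 22.8 × 1.358 = 30.96 ng/mL
Css,min = Css,max × e^(−kτ) = 30.96 × 0.2635 ≈ 8.16 ng/mL

8.16 ng/mL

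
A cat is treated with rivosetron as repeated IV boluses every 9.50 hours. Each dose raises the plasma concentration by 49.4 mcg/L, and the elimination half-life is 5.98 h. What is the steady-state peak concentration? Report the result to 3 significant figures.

74.0 mcg/L

k = ln 2 / 5.98 = 0.1159 h⁻¹
Fraction remaining after one interval: e^(−kτ) = e^(−0.1159 × 9.50) = 0.3325
R = 1 / (1 − 0.3325) = 1.498
Css,max = 49.4 × 1.498 ≈ 74.0 mcg/L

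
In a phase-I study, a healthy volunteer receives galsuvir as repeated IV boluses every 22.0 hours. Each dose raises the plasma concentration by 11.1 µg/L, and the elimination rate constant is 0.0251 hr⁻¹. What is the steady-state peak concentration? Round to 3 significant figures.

Fraction remaining after one interval: e^(−kτ) = e^(−0.02510 × 22.0) = 0.5757
R = 1 / (1 − 0.5757) = 2.357
Css,max = 11.1 × 2.357 ≈ 26.2 µg/L

26.2 µg/L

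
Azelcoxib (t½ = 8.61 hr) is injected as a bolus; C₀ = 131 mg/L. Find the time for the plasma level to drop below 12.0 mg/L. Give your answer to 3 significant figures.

k = ln 2 / 8.61 = 0.08050 hr⁻¹
C(t) = C₀ e^(−kt)  ⇒  t = ln(C₀/C) / k
t = ln(131/12.0) / 0.08050 = 2.390 / 0.08050 ≈ 29.7 hours

29.7 hours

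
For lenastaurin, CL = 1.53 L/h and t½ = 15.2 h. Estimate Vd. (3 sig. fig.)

33.6 L

k = ln 2 / t½ = ln 2 / 15.2 = 0.04560 h⁻¹
V = CL / k = 1.53 / 0.04560 ≈ 33.6 L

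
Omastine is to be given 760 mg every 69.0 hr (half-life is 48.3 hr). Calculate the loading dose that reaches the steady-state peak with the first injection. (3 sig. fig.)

1210 mg

k = ln 2 / 48.3 = 0.01435 hr⁻¹
Accumulation ratio R = 1 / (1 − e^(−kτ)) = 1 / (1 − e^(−0.01435×69.0)) = 1 / (1 − 0.3715) = 1.591
Loading dose = maintenance dose × R = 760 × 1.591 ≈ 1210 mg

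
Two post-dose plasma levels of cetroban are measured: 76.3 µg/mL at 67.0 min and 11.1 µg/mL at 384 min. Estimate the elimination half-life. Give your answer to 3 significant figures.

k = ln(C₁/C₂) / (t₂ − t₁) = ln(76.3/11.1) / (384 − 67.0)
  = 1.928 / 317.0 = 0.006081 min⁻¹
t½ = ln 2 / k = ln 2 / 0.006081 ≈ 114 minutes

114 minutes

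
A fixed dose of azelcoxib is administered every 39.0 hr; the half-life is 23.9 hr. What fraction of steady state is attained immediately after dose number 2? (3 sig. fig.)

0.896

k = ln 2 / 23.9 = 0.02900 hr⁻¹
f_n = 1 − e^(−nkτ) = 1 − e^(−2 × 0.02900 × 39.0) = 1 − e^(−2.262) = 1 − 0.1041 ≈ 0.896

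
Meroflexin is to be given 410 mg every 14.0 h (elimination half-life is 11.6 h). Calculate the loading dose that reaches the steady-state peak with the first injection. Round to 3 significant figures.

k = ln 2 / 11.6 = 0.05975 h⁻¹
Accumulation ratio R = 1 / (1 − e^(−kτ)) = 1 / (1 − e^(−0.05975×14.0)) = 1 / (1 − 0.4332) = 1.764
Loading dose = maintenance dose × R = 410 × 1.764 ≈ 723 mg

723 mg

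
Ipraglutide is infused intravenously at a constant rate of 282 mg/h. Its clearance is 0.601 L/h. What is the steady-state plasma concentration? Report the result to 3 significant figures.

Css = infusion rate / CL = 282 / 0.601 ≈ 469 µg/mL

469 µg/mL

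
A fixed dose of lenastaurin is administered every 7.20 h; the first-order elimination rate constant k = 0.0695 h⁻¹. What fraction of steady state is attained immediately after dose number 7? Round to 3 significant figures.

0.970

f_n = 1 − e^(−nkτ) = 1 − e^(−7 × 0.06950 × 7.20) = 1 − e^(−3.503) = 1 − 0.03011 ≈ 0.970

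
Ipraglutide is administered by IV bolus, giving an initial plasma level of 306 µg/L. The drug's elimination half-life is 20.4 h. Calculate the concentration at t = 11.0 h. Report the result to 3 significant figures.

211 µg/L

k = ln 2 / 20.4 = 0.03398 h⁻¹
11.0 h is 0.5392 half-lives, so C = 306 × (1/2)^0.5392 = 306 × 0.6881 ≈ 211 µg/L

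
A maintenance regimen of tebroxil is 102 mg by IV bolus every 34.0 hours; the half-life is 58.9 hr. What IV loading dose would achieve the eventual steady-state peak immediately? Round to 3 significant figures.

309 mg

k = ln 2 / 58.9 = 0.01177 hr⁻¹
Accumulation ratio R = 1 / (1 − e^(−kτ)) = 1 / (1 − e^(−0.01177×34.0)) = 1 / (1 − 0.6702) = 3.033
Loading dose = maintenance dose × R = 102 × 3.033 ≈ 309 mg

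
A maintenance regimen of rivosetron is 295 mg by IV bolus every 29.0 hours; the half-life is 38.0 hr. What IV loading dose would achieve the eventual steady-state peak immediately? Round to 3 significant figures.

k = ln 2 / 38.0 = 0.01824 hr⁻¹
Accumulation ratio R = 1 / (1 − e^(−kτ)) = 1 / (1 − e^(−0.01824×29.0)) = 1 / (1 − 0.5892) = 2.434
Loading dose = maintenance dose × R = 295 × 2.434 ≈ 718 mg

718 mg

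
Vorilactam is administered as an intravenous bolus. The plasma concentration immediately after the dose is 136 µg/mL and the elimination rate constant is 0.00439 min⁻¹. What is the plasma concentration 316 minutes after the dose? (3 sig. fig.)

34.0 µg/mL

C(t) = C₀ e^(−kt) = 136 × e^(−0.004390 × 316) = 136 × e^(−1.387) = 136 × 0.2498 ≈ 34.0 µg/mL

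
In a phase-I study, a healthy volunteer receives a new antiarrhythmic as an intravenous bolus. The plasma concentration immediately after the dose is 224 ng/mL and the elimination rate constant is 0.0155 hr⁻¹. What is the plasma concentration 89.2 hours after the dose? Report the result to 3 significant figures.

C(t) = C₀ e^(−kt) = 224 × e^(−0.01550 × 89.2) = 224 × e^(−1.383) = 224 × 0.2509 ≈ 56.2 ng/mL

56.2 ng/mL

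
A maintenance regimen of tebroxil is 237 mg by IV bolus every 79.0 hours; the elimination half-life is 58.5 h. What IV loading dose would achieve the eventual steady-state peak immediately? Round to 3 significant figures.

390 mg

k = ln 2 / 58.5 = 0.01185 h⁻¹
Accumulation ratio R = 1 / (1 − e^(−kτ)) = 1 / (1 − e^(−0.01185×79.0)) = 1 / (1 − 0.3922) = 1.645
Loading dose = maintenance dose × R = 237 × 1.645 ≈ 390 mg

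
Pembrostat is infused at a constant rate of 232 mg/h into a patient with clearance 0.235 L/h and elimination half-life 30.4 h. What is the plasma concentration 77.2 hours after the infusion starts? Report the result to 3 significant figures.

Css = rate / CL = 232 / 0.235 = 987.2 µg/mL
k = ln 2 / 30.4 = 0.02280 h⁻¹
C(t) = Css (1 − e^(−kt)) = 987.2 × (1 − e^(−1.760)) = 987.2 × 0.8280 ≈ 817 µg/mL

817 µg/mL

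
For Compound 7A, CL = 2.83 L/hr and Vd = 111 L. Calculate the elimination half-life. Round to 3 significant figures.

k = CL / V = 2.83 / 111 = 0.02550 hr⁻¹
t½ = ln 2 / k = ln 2 / 0.02550 ≈ 27.2 hours

27.2 hours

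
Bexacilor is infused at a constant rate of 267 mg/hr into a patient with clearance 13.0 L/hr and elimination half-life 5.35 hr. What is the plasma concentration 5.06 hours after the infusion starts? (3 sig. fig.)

9.88 µg/mL

Css = rate / CL = 267 / 13.0 = 20.54 µg/mL
k = ln 2 / 5.35 = 0.1296 hr⁻¹
C(t) = Css (1 − e^(−kt)) = 20.54 × (1 − e^(−0.6556)) = 20.54 × 0.4809 ≈ 9.88 µg/mL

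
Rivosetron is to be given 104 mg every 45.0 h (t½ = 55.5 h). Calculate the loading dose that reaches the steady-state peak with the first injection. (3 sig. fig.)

k = ln 2 / 55.5 = 0.01249 h⁻¹
Accumulation ratio R = 1 / (1 − e^(−kτ)) = 1 / (1 − e^(−0.01249×45.0)) = 1 / (1 − 0.5701) = 2.326
Loading dose = maintenance dose × R = 104 × 2.326 ≈ 242 mg

242 mg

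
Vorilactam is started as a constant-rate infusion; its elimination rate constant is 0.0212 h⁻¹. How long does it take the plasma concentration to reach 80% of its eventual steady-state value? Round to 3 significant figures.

f = 1 − e^(−kt)  ⇒  t = −ln(1 − f) / k
t = −ln(1 − 0.8) / 0.02120 = 1.609 / 0.02120 ≈ 75.9 hours

75.9 hours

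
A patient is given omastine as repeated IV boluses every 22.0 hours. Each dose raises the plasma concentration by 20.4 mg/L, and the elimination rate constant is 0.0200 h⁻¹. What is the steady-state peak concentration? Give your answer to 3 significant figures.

Fraction remaining after one interval: e^(−kτ) = e^(−0.02000 × 22.0) = 0.6440
R = 1 / (1 − 0.6440) = 2.809
Css,max = 20.4 × 2.809 ≈ 57.3 mg/L

57.3 mg/L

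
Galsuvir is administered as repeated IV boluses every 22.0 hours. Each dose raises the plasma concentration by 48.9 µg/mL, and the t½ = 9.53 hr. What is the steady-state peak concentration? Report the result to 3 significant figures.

61.3 µg/mL

k = ln 2 / 9.53 = 0.07273 hr⁻¹
Fraction remaining after one interval: e^(−kτ) = e^(−0.07273 × 22.0) = 0.2019
R = 1 / (1 − 0.2019) = 1.253
Css,max = 48.9 × 1.253 ≈ 61.3 µg/mL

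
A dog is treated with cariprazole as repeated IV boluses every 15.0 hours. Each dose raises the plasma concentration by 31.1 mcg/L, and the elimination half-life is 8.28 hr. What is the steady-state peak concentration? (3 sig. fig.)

k = ln 2 / 8.28 = 0.08371 hr⁻¹
Fraction remaining after one interval: e^(−kτ) = e^(−0.08371 × 15.0) = 0.2849
R = 1 / (1 − 0.2849) = 1.398
Css,max = 31.1 × 1.398 ≈ 43.5 mcg/L

43.5 mcg/L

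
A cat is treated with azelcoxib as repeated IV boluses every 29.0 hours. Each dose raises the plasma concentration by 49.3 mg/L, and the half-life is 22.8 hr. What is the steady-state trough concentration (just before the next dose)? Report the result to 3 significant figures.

34.8 mg/L

k = ln 2 / 22.8 = 0.03040 hr⁻¹
Fraction remaining after one interval: e^(−kτ) = e^(−0.03040 × 29.0) = 0.4141
R = 1 / (1 − 0.4141) = 1.707
Css,max = 49.3 × 1.707 = 84.14 mg/L
Css,min = Css,max × e^(−kτ) = 84.14 × 0.4141 ≈ 34.8 mg/L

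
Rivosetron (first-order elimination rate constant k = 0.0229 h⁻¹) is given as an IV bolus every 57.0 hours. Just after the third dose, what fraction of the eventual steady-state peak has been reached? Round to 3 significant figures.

0.980

f_n = 1 − e^(−nkτ) = 1 − e^(−3 × 0.02290 × 57.0) = 1 − e^(−3.916) = 1 − 0.01992 ≈ 0.980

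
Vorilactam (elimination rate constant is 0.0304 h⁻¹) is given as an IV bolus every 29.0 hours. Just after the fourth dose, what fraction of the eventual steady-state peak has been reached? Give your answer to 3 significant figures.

f_n = 1 − e^(−nkτ) = 1 − e^(−4 × 0.03040 × 29.0) = 1 − e^(−3.526) = 1 − 0.02941 ≈ 0.971

0.971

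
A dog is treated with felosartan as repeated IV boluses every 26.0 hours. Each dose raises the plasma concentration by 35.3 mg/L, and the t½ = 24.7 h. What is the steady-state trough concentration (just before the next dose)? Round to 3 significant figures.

k = ln 2 / 24.7 = 0.02806 h⁻¹
Fraction remaining after one interval: e^(−kτ) = e^(−0.02806 × 26.0) = 0.4821
R = 1 / (1 − 0.4821) = 1.931
Css,max = 35.3 × 1.931 = 68.16 mg/L
Css,min = Css,max × e^(−kτ) = 68.16 × 0.4821 ≈ 32.9 mg/L

32.9 mg/L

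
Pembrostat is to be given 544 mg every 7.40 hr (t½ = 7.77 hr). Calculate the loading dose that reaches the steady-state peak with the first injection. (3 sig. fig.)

k = ln 2 / 7.77 = 0.08921 hr⁻¹
Accumulation ratio R = 1 / (1 − e^(−kτ)) = 1 / (1 − e^(−0.08921×7.40)) = 1 / (1 − 0.5168) = 2.069
Loading dose = maintenance dose × R = 544 × 2.069 ≈ 1130 mg

1130 mg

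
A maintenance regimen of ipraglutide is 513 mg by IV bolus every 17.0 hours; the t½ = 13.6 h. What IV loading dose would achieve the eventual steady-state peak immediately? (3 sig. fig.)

885 mg

k = ln 2 / 13.6 = 0.05097 h⁻¹
Accumulation ratio R = 1 / (1 − e^(−kτ)) = 1 / (1 − e^(−0.05097×17.0)) = 1 / (1 − 0.4204) = 1.725
Loading dose = maintenance dose × R = 513 × 1.725 ≈ 885 mg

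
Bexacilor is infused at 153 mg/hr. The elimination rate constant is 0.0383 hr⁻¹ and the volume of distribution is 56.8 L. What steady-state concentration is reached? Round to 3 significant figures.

CL = k · V = 0.0383 × 56.8 = 2.175 L/hr
Css = rate / CL = 153 / 2.175 ≈ 70.3 µg/mL

70.3 µg/mL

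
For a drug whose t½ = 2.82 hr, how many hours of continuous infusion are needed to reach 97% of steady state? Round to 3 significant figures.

14.3 hours

k = ln 2 / 2.82 = 0.2458 hr⁻¹
f = 1 − e^(−kt)  ⇒  t = −ln(1 − f) / k
t = −ln(1 − 0.97) / 0.2458 = 3.507 / 0.2458 ≈ 14.3 hours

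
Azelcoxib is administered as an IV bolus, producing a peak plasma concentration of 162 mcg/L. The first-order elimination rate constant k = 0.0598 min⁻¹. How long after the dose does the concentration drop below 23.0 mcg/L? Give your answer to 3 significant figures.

C(t) = C₀ e^(−kt)  ⇒  t = ln(C₀/C) / k
t = ln(162/23.0) / 0.05980 = 1.952 / 0.05980 ≈ 32.6 minutes

32.6 minutes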